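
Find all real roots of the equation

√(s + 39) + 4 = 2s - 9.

s = 10

Isolate the radical: √(s + 39) = 2s - 13.
Square both sides: s + 39 = (2s - 13)².
Expand and rearrange: 4s² - 53s + 130 = 0.
Solving gives s = 10 or s = 3.25.
Check each candidate in the original equation:
  s = 10: √(49) = 7, while 2s - 13 = 7 — valid.
  s = 3.25: √(42.25) = 6.5, while 2s - 13 = -6.5 — extraneous.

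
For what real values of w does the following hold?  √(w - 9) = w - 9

Square both sides: w - 9 = (w - 9)².
Expand and rearrange: w² - 19w + 90 = 0.
Solving gives w = 10 or w = 9.
Check each candidate in the original equation:
  w = 10: √(1) = 1, while w - 9 = 1 — valid.
  w = 9: √(0) = 0, while w - 9 = 0 — valid.

w = 9 or w = 10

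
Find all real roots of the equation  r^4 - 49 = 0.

r = -2.6458 or r = 2.6458

Let u = r^2. The equation becomes u^2 - 49 = 0.
Factor: (u - 7)(u + 7) = 0, so u = 7 or u = -7.
r^2 = 7 gives r = +/-sqrt(7) ~= +/-2.6458.
r^2 = -7 < 0 has no real solution.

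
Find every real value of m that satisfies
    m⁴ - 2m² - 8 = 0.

m = -2 or m = 2

Let u = m². The equation becomes u² - 2u - 8 = 0.
Factor: (u + 2)(u - 4) = 0, so u = -2 or u = 4.
m² = -2 < 0 has no real solution.
m² = 4 gives m = ±2.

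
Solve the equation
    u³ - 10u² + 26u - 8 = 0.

u = 0.3542 or u = 4 or u = 5.6458

Possible rational roots are divisors of -8. Testing u = 4 gives 0, so (u - 4) is a factor.
Divide: u³ - 10u² + 26u - 8 = (u - 4)(u² - 6u + 2).
Apply the quadratic formula to u² - 6u + 2 = 0: u = (6 ± √28)/2, i.e. u ≈ 5.6458 or u ≈ 0.3542.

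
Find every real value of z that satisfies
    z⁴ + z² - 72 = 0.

Let u = z². The equation becomes u² + u - 72 = 0.
Factor: (u - 8)(u + 9) = 0, so u = 8 or u = -9.
z² = 8 gives z = ±2·√(2) ≈ ±2.8284.
z² = -9 < 0 has no real solution.

z = -2.8284 or z = 2.8284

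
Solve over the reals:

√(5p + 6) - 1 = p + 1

p = -1 or p = 2

Isolate the radical: √(5p + 6) = p + 2.
Square both sides: 5p + 6 = (p + 2)².
Expand and rearrange: p² - p - 2 = 0.
Solving gives p = 2 or p = -1.
Check each candidate in the original equation:
  p = 2: √(16) = 4, while p + 2 = 4 — valid.
  p = -1: √(1) = 1, while p + 2 = 1 — valid.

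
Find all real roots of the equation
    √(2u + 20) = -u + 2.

u = -2

Square both sides: 2u + 20 = (-u + 2)².
Expand and rearrange: u² - 6u - 16 = 0.
Solving gives u = 8 or u = -2.
Check each candidate in the original equation:
  u = 8: √(36) = 6, while -u + 2 = -6 — extraneous.
  u = -2: √(16) = 4, while -u + 2 = 4 — valid.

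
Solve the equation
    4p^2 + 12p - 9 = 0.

p = -3.6213 or p = 0.6213

Discriminant: (12)^2 - 4*4*(-9) = 288.
Quadratic formula: p = (-12 +/- sqrt(288)) / 8.
So p = -3/2 + 3*sqrt(2)/2 ~= 0.6213 or p = -3*sqrt(2)/2 - 3/2 ~= -3.6213.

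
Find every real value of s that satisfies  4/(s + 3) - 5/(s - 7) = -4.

Multiply both sides by (s + 3)(s - 7):
4(s - 7) - 5(s + 3) = -4(s + 3)(s - 7).
Expand and collect terms: -4s^2 + 17s + 127 = 0.
By the quadratic formula, s = (-17 +/- sqrt(2321)) / -8, so s ~= -3.8971 or s ~= 8.1471.
Neither value makes a denominator zero (s != -3, s != 7), so both are valid.

s = -3.8971 or s = 8.1471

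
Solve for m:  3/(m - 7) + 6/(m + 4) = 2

Multiply both sides by (m - 7)(m + 4):
3(m + 4) + 6(m - 7) = 2(m - 7)(m + 4).
Expand and collect terms: 2m^2 - 15m - 26 = 0.
By the quadratic formula, m = (15 +/- sqrt(433)) / 4, so m ~= 8.9522 or m ~= -1.4522.
Neither value makes a denominator zero (m != 7, m != -4), so both are valid.

m = -1.4522 or m = 8.9522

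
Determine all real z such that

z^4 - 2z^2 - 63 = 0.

z = -3 or z = 3

Let u = z^2. The equation becomes u^2 - 2u - 63 = 0.
Factor: (u + 7)(u - 9) = 0, so u = -7 or u = 9.
z^2 = -7 < 0 has no real solution.
z^2 = 9 gives z = +/-3.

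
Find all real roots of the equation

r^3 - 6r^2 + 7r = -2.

r = -0.2361 or r = 2 or r = 4.2361

Rearrange: r^3 - 6r^2 + 7r + 2 = 0.
Possible rational roots are divisors of 2. Testing r = 2 gives 0, so (r - 2) is a factor.
Divide: r^3 - 6r^2 + 7r + 2 = (r - 2)(r^2 - 4r - 1).
Apply the quadratic formula to r^2 - 4r - 1 = 0: r = (4 +/- sqrt(20))/2, i.e. r ~= 4.2361 or r ~= -0.2361.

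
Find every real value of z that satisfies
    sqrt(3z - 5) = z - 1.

Square both sides: 3z - 5 = (z - 1)^2.
Expand and rearrange: z^2 - 5z + 6 = 0.
Solving gives z = 3 or z = 2.
Check each candidate in the original equation:
  z = 3: sqrt(4) = 2, while z - 1 = 2 — valid.
  z = 2: sqrt(1) = 1, while z - 1 = 1 — valid.

z = 2 or z = 3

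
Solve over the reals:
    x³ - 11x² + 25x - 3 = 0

Possible rational roots are divisors of -3. Testing x = 3 gives 0, so (x - 3) is a factor.
Divide: x³ - 11x² + 25x - 3 = (x - 3)(x² - 8x + 1).
Apply the quadratic formula to x² - 8x + 1 = 0: x = (8 ± √60)/2, i.e. x ≈ 7.873 or x ≈ 0.127.

x = 0.127 or x = 3 or x = 7.873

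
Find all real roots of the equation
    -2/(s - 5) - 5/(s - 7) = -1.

s = 5.4689 or s = 13.5311

Multiply both sides by (s - 5)(s - 7):
-2(s - 7) - 5(s - 5) = -(s - 5)(s - 7).
Expand and collect terms: -s^2 + 19s - 74 = 0.
By the quadratic formula, s = (-19 +/- sqrt(65)) / -2, so s ~= 5.4689 or s ~= 13.5311.
Neither value makes a denominator zero (s != 5, s != 7), so both are valid.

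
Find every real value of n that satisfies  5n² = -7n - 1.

n = -1.2385 or n = -0.1615

Rearrange to standard form: 5n² + 7n + 1 = 0.
Discriminant: (7)² − 4·5·1 = 29.
Quadratic formula: n = (-7 ± √29) / 10.
So n = -7/10 + √(29)/10 ≈ -0.1615 or n = -7/10 - √(29)/10 ≈ -1.2385.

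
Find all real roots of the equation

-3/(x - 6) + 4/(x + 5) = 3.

x = -3.51 or x = 4.8433

Multiply both sides by (x - 6)(x + 5):
-3(x + 5) + 4(x - 6) = 3(x - 6)(x + 5).
Expand and collect terms: 3x^2 - 4x - 51 = 0.
By the quadratic formula, x = (4 +/- sqrt(628)) / 6, so x ~= 4.8433 or x ~= -3.51.
Neither value makes a denominator zero (x != 6, x != -5), so both are valid.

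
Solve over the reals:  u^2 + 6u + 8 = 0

Factor: (u + 2)(u + 4) = 0.
So u = -2 or u = -4.

u = -4 or u = -2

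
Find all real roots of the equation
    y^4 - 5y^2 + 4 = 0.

Let u = y^2. The equation becomes u^2 - 5u + 4 = 0.
Factor: (u - 1)(u - 4) = 0, so u = 1 or u = 4.
y^2 = 1 gives y = +/-1.
y^2 = 4 gives y = +/-2.

y = -2 or y = -1 or y = 1 or y = 2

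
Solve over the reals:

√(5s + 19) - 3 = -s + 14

Isolate the radical: √(5s + 19) = -s + 17.
Square both sides: 5s + 19 = (-s + 17)².
Expand and rearrange: s² - 39s + 270 = 0.
Solving gives s = 30 or s = 9.
Check each candidate in the original equation:
  s = 30: √(169) = 13, while -s + 17 = -13 — extraneous.
  s = 9: √(64) = 8, while -s + 17 = 8 — valid.

s = 9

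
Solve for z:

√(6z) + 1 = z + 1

Isolate the radical: √(6z) = z.
Square both sides: 6z = (z)².
Expand and rearrange: z² - 6z = 0.
Solving gives z = 6 or z = 0.
Check each candidate in the original equation:
  z = 6: √(36) = 6, while z = 6 — valid.
  z = 0: √(0) = 0, while z = 0 — valid.

z = 0 or z = 6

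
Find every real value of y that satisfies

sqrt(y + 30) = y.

Square both sides: y + 30 = (y)^2.
Expand and rearrange: y^2 - y - 30 = 0.
Solving gives y = 6 or y = -5.
Check each candidate in the original equation:
  y = 6: sqrt(36) = 6, while y = 6 — valid.
  y = -5: sqrt(25) = 5, while y = -5 — extraneous.

y = 6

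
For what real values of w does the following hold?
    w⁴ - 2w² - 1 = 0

Let u = w². The equation becomes u² - 2u - 1 = 0.
By the quadratic formula, u = 1 + √(2) or u = 1 - √(2).
w² = 1 + √(2) gives w = ±√(1 + √(2)) ≈ ±1.5538.
w² = 1 - √(2) < 0 has no real solution.

w = -1.5538 or w = 1.5538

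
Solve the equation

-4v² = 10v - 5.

Rearrange to standard form: -4v² - 10v + 5 = 0.
Discriminant: (-10)² − 4·(-4)·5 = 180.
Quadratic formula: v = (10 ± √180) / (-8).
So v = -3·√(5)/4 - 5/4 ≈ -2.9271 or v = -5/4 + 3·√(5)/4 ≈ 0.4271.

v = -2.9271 or v = 0.4271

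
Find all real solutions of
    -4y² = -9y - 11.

y = -0.8789 or y = 3.1289

Rearrange to standard form: -4y² + 9y + 11 = 0.
Discriminant: (9)² − 4·(-4)·11 = 257.
Quadratic formula: y = (-9 ± √257) / (-8).
So y = 9/8 - √(257)/8 ≈ -0.8789 or y = 9/8 + √(257)/8 ≈ 3.1289.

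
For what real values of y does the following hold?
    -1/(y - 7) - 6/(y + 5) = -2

Multiply both sides by (y - 7)(y + 5):
-(y + 5) - 6(y - 7) = -2(y - 7)(y + 5).
Expand and collect terms: -2y^2 + 11y + 33 = 0.
By the quadratic formula, y = (-11 +/- sqrt(385)) / -4, so y ~= -2.1554 or y ~= 7.6554.
Neither value makes a denominator zero (y != 7, y != -5), so both are valid.

y = -2.1554 or y = 7.6554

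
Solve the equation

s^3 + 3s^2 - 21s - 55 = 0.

Possible rational roots are divisors of -55. Testing s = -5 gives 0, so (s + 5) is a factor.
Divide: s^3 + 3s^2 - 21s - 55 = (s + 5)(s^2 - 2s - 11).
Apply the quadratic formula to s^2 - 2s - 11 = 0: s = (2 +/- sqrt(48))/2, i.e. s ~= 4.4641 or s ~= -2.4641.

s = -5 or s = -2.4641 or s = 4.4641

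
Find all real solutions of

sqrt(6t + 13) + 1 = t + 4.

t = -2 or t = 2

Isolate the radical: sqrt(6t + 13) = t + 3.
Square both sides: 6t + 13 = (t + 3)^2.
Expand and rearrange: t^2 - 4 = 0.
Solving gives t = 2 or t = -2.
Check each candidate in the original equation:
  t = 2: sqrt(25) = 5, while t + 3 = 5 — valid.
  t = -2: sqrt(1) = 1, while t + 3 = 1 — valid.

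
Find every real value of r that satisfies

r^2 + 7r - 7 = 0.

Discriminant: (7)^2 - 4*1*(-7) = 77.
Quadratic formula: r = (-7 +/- sqrt(77)) / 2.
So r = -7/2 + sqrt(77)/2 ~= 0.8875 or r = -sqrt(77)/2 - 7/2 ~= -7.8875.

r = -7.8875 or r = 0.8875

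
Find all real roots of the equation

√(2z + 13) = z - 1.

z = 6

Square both sides: 2z + 13 = (z - 1)².
Expand and rearrange: z² - 4z - 12 = 0.
Solving gives z = 6 or z = -2.
Check each candidate in the original equation:
  z = 6: √(25) = 5, while z - 1 = 5 — valid.
  z = -2: √(9) = 3, while z - 1 = -3 — extraneous.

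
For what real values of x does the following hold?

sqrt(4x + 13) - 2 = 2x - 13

x = 9

Isolate the radical: sqrt(4x + 13) = 2x - 11.
Square both sides: 4x + 13 = (2x - 11)^2.
Expand and rearrange: 4x^2 - 48x + 108 = 0.
Solving gives x = 9 or x = 3.
Check each candidate in the original equation:
  x = 9: sqrt(49) = 7, while 2x - 11 = 7 — valid.
  x = 3: sqrt(25) = 5, while 2x - 11 = -5 — extraneous.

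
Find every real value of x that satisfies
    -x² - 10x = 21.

Bring every term to one side: -x² - 10x - 21 = 0.
Factor: -1(x + 3)(x + 7) = 0.
So x = -3 or x = -7.

x = -7 or x = -3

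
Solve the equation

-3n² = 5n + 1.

n = -1.4343 or n = -0.2324

Rearrange to standard form: -3n² - 5n - 1 = 0.
Discriminant: (-5)² − 4·(-3)·(-1) = 13.
Quadratic formula: n = (5 ± √13) / (-6).
So n = -5/6 - √(13)/6 ≈ -1.4343 or n = -5/6 + √(13)/6 ≈ -0.2324.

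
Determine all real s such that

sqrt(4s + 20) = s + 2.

s = 4

Square both sides: 4s + 20 = (s + 2)^2.
Expand and rearrange: s^2 - 16 = 0.
Solving gives s = 4 or s = -4.
Check each candidate in the original equation:
  s = 4: sqrt(36) = 6, while s + 2 = 6 — valid.
  s = -4: sqrt(4) = 2, while s + 2 = -2 — extraneous.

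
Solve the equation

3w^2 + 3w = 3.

w = -1.618 or w = 0.618

Rearrange to standard form: 3w^2 + 3w - 3 = 0.
Discriminant: (3)^2 - 4*3*(-3) = 45.
Quadratic formula: w = (-3 +/- sqrt(45)) / 6.
So w = -1/2 + sqrt(5)/2 ~= 0.618 or w = -sqrt(5)/2 - 1/2 ~= -1.618.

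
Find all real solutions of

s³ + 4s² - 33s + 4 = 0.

s = -8.1231 or s = 0.1231 or s = 4

Possible rational roots are divisors of 4. Testing s = 4 gives 0, so (s - 4) is a factor.
Divide: s³ + 4s² - 33s + 4 = (s - 4)(s² + 8s - 1).
Apply the quadratic formula to s² + 8s - 1 = 0: s = (-8 ± √68)/2, i.e. s ≈ 0.1231 or s ≈ -8.1231.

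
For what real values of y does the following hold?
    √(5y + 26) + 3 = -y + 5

y = -2

Isolate the radical: √(5y + 26) = -y + 2.
Square both sides: 5y + 26 = (-y + 2)².
Expand and rearrange: y² - 9y - 22 = 0.
Solving gives y = 11 or y = -2.
Check each candidate in the original equation:
  y = 11: √(81) = 9, while -y + 2 = -9 — extraneous.
  y = -2: √(16) = 4, while -y + 2 = 4 — valid.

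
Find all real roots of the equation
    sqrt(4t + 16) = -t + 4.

t = 0

Square both sides: 4t + 16 = (-t + 4)^2.
Expand and rearrange: t^2 - 12t = 0.
Solving gives t = 12 or t = 0.
Check each candidate in the original equation:
  t = 12: sqrt(64) = 8, while -t + 4 = -8 — extraneous.
  t = 0: sqrt(16) = 4, while -t + 4 = 4 — valid.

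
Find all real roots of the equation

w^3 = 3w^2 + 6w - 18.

w = -2.4495 or w = 2.4495 or w = 3

Rearrange: w^3 - 3w^2 - 6w + 18 = 0.
Possible rational roots are divisors of 18. Testing w = 3 gives 0, so (w - 3) is a factor.
Divide: w^3 - 3w^2 - 6w + 18 = (w - 3)(w^2 - 6).
Apply the quadratic formula to w^2 - 6 = 0: w = (0 +/- sqrt(24))/2, i.e. w ~= 2.4495 or w ~= -2.4495.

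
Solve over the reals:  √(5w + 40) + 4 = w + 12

w = -8 or w = -3

Isolate the radical: √(5w + 40) = w + 8.
Square both sides: 5w + 40 = (w + 8)².
Expand and rearrange: w² + 11w + 24 = 0.
Solving gives w = -3 or w = -8.
Check each candidate in the original equation:
  w = -3: √(25) = 5, while w + 8 = 5 — valid.
  w = -8: √(0) = 0, while w + 8 = 0 — valid.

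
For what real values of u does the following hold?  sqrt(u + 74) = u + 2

u = 7

Square both sides: u + 74 = (u + 2)^2.
Expand and rearrange: u^2 + 3u - 70 = 0.
Solving gives u = 7 or u = -10.
Check each candidate in the original equation:
  u = 7: sqrt(81) = 9, while u + 2 = 9 — valid.
  u = -10: sqrt(64) = 8, while u + 2 = -8 — extraneous.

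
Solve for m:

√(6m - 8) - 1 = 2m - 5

Isolate the radical: √(6m - 8) = 2m - 4.
Square both sides: 6m - 8 = (2m - 4)².
Expand and rearrange: 4m² - 22m + 24 = 0.
Solving gives m = 4 or m = 1.5.
Check each candidate in the original equation:
  m = 4: √(16) = 4, while 2m - 4 = 4 — valid.
  m = 1.5: √(1) = 1, while 2m - 4 = -1 — extraneous.

m = 4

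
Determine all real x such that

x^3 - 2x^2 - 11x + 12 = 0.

x = -3 or x = 1 or x = 4

Possible rational roots are divisors of 12. Testing x = 1 gives 0, so (x - 1) is a factor.
Divide: x^3 - 2x^2 - 11x + 12 = (x - 1)(x^2 - x - 12).
Factor the quadratic: x = 4 or x = -3.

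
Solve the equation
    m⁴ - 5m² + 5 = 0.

m = -1.9021 or m = -1.1756 or m = 1.1756 or m = 1.9021

Let u = m². The equation becomes u² - 5u + 5 = 0.
By the quadratic formula, u = √(5)/2 + 5/2 or u = 5/2 - √(5)/2.
m² = √(5)/2 + 5/2 gives m = ±√(√(5)/2 + 5/2) ≈ ±1.9021.
m² = 5/2 - √(5)/2 gives m = ±√(5/2 - √(5)/2) ≈ ±1.1756.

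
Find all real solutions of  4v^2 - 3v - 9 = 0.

v = -1.1712 or v = 1.9212

Discriminant: (-3)^2 - 4*4*(-9) = 153.
Quadratic formula: v = (3 +/- sqrt(153)) / 8.
So v = 3/8 + 3*sqrt(17)/8 ~= 1.9212 or v = 3/8 - 3*sqrt(17)/8 ~= -1.1712.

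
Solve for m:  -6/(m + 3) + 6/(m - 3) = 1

Multiply both sides by (m + 3)(m - 3):
-6(m - 3) + 6(m + 3) = (m + 3)(m - 3).
Expand and collect terms: m^2 - 45 = 0.
By the quadratic formula, m = (0 +/- sqrt(180)) / 2, so m ~= 6.7082 or m ~= -6.7082.
Neither value makes a denominator zero (m != -3, m != 3), so both are valid.

m = -6.7082 or m = 6.7082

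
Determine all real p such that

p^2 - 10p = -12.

Rearrange to standard form: p^2 - 10p + 12 = 0.
Discriminant: (-10)^2 - 4*1*12 = 52.
Quadratic formula: p = (10 +/- sqrt(52)) / 2.
So p = sqrt(13) + 5 ~= 8.6056 or p = 5 - sqrt(13) ~= 1.3944.

p = 1.3944 or p = 8.6056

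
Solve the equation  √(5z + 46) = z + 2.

Square both sides: 5z + 46 = (z + 2)².
Expand and rearrange: z² - z - 42 = 0.
Solving gives z = 7 or z = -6.
Check each candidate in the original equation:
  z = 7: √(81) = 9, while z + 2 = 9 — valid.
  z = -6: √(16) = 4, while z + 2 = -4 — extraneous.

z = 7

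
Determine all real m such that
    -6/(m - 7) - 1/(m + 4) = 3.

m = -4.4042 or m = 5.0709

Multiply both sides by (m - 7)(m + 4):
-6(m + 4) - (m - 7) = 3(m - 7)(m + 4).
Expand and collect terms: 3m² - 2m - 67 = 0.
By the quadratic formula, m = (2 ± √808) / 6, so m ≈ 5.0709 or m ≈ -4.4042.
Neither value makes a denominator zero (m ≠ 7, m ≠ -4), so both are valid.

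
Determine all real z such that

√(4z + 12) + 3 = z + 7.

z = -2

Isolate the radical: √(4z + 12) = z + 4.
Square both sides: 4z + 12 = (z + 4)².
Expand and rearrange: z² + 4z + 4 = 0.
This gives the repeated root z = -2.
Check in the original equation:
  z = -2: √(4) = 2, while z + 4 = 2 — valid.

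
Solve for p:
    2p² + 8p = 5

p = -4.5495 or p = 0.5495

Rearrange to standard form: 2p² + 8p - 5 = 0.
Discriminant: (8)² − 4·2·(-5) = 104.
Quadratic formula: p = (-8 ± √104) / 4.
So p = -2 + √(26)/2 ≈ 0.5495 or p = -√(26)/2 - 2 ≈ -4.5495.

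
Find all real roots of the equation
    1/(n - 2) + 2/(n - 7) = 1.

Multiply both sides by (n - 2)(n - 7):
(n - 7) + 2(n - 2) = (n - 2)(n - 7).
Expand and collect terms: n^2 - 12n + 25 = 0.
By the quadratic formula, n = (12 +/- sqrt(44)) / 2, so n ~= 9.3166 or n ~= 2.6834.
Neither value makes a denominator zero (n != 2, n != 7), so both are valid.

n = 2.6834 or n = 9.3166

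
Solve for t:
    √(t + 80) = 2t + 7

t = 1

Square both sides: t + 80 = (2t + 7)².
Expand and rearrange: 4t² + 27t - 31 = 0.
Solving gives t = 1 or t = -7.75.
Check each candidate in the original equation:
  t = 1: √(81) = 9, while 2t + 7 = 9 — valid.
  t = -7.75: √(72.25) = 8.5, while 2t + 7 = -8.5 — extraneous.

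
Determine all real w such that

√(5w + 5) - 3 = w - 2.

Isolate the radical: √(5w + 5) = w + 1.
Square both sides: 5w + 5 = (w + 1)².
Expand and rearrange: w² - 3w - 4 = 0.
Solving gives w = 4 or w = -1.
Check each candidate in the original equation:
  w = 4: √(25) = 5, while w + 1 = 5 — valid.
  w = -1: √(0) = 0, while w + 1 = 0 — valid.

w = -1 or w = 4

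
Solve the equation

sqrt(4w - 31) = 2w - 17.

Square both sides: 4w - 31 = (2w - 17)^2.
Expand and rearrange: 4w^2 - 72w + 320 = 0.
Solving gives w = 10 or w = 8.
Check each candidate in the original equation:
  w = 10: sqrt(9) = 3, while 2w - 17 = 3 — valid.
  w = 8: sqrt(1) = 1, while 2w - 17 = -1 — extraneous.

w = 10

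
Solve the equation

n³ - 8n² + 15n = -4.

Rearrange: n³ - 8n² + 15n + 4 = 0.
Possible rational roots are divisors of 4. Testing n = 4 gives 0, so (n - 4) is a factor.
Divide: n³ - 8n² + 15n + 4 = (n - 4)(n² - 4n - 1).
Apply the quadratic formula to n² - 4n - 1 = 0: n = (4 ± √20)/2, i.e. n ≈ 4.2361 or n ≈ -0.2361.

n = -0.2361 or n = 4 or n = 4.2361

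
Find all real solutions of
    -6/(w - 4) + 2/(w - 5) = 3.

w = 2.4093 or w = 5.2573

Multiply both sides by (w - 4)(w - 5):
-6(w - 5) + 2(w - 4) = 3(w - 4)(w - 5).
Expand and collect terms: 3w² - 23w + 38 = 0.
By the quadratic formula, w = (23 ± √73) / 6, so w ≈ 5.2573 or w ≈ 2.4093.
Neither value makes a denominator zero (w ≠ 4, w ≠ 5), so both are valid.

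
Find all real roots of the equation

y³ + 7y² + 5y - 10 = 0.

Possible rational roots are divisors of -10. Testing y = -2 gives 0, so (y + 2) is a factor.
Divide: y³ + 7y² + 5y - 10 = (y + 2)(y² + 5y - 5).
Apply the quadratic formula to y² + 5y - 5 = 0: y = (-5 ± √45)/2, i.e. y ≈ 0.8541 or y ≈ -5.8541.

y = -5.8541 or y = -2 or y = 0.8541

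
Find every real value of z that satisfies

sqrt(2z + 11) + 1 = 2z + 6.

z = -1

Isolate the radical: sqrt(2z + 11) = 2z + 5.
Square both sides: 2z + 11 = (2z + 5)^2.
Expand and rearrange: 4z^2 + 18z + 14 = 0.
Solving gives z = -1 or z = -3.5.
Check each candidate in the original equation:
  z = -1: sqrt(9) = 3, while 2z + 5 = 3 — valid.
  z = -3.5: sqrt(4) = 2, while 2z + 5 = -2 — extraneous.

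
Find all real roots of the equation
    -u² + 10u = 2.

Rearrange to standard form: -u² + 10u - 2 = 0.
Discriminant: (10)² − 4·(-1)·(-2) = 92.
Quadratic formula: u = (-10 ± √92) / (-2).
So u = 5 - √(23) ≈ 0.2042 or u = √(23) + 5 ≈ 9.7958.

u = 0.2042 or u = 9.7958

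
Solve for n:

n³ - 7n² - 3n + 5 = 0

Possible rational roots are divisors of 5. Testing n = -1 gives 0, so (n + 1) is a factor.
Divide: n³ - 7n² - 3n + 5 = (n + 1)(n² - 8n + 5).
Apply the quadratic formula to n² - 8n + 5 = 0: n = (8 ± √44)/2, i.e. n ≈ 7.3166 or n ≈ 0.6834.

n = -1 or n = 0.6834 or n = 7.3166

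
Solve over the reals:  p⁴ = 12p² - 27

p = -3 or p = -1.7321 or p = 1.7321 or p = 3

Let u = p². The equation becomes u² - 12u + 27 = 0.
Factor: (u - 3)(u - 9) = 0, so u = 3 or u = 9.
p² = 3 gives p = ±√(3) ≈ ±1.7321.
p² = 9 gives p = ±3.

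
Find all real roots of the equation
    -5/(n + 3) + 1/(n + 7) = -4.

n = -7.1926 or n = -1.8074

Multiply both sides by (n + 3)(n + 7):
-5(n + 7) + (n + 3) = -4(n + 3)(n + 7).
Expand and collect terms: -4n² - 36n - 52 = 0.
By the quadratic formula, n = (36 ± √464) / -8, so n ≈ -7.1926 or n ≈ -1.8074.
Neither value makes a denominator zero (n ≠ -3, n ≠ -7), so both are valid.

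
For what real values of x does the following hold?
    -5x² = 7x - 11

x = -2.3401 or x = 0.9401

Rearrange to standard form: -5x² - 7x + 11 = 0.
Discriminant: (-7)² − 4·(-5)·11 = 269.
Quadratic formula: x = (7 ± √269) / (-10).
So x = -√(269)/10 - 7/10 ≈ -2.3401 or x = -7/10 + √(269)/10 ≈ 0.9401.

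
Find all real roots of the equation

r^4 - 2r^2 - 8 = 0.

r = -2 or r = 2

Let u = r^2. The equation becomes u^2 - 2u - 8 = 0.
Factor: (u - 4)(u + 2) = 0, so u = 4 or u = -2.
r^2 = 4 gives r = +/-2.
r^2 = -2 < 0 has no real solution.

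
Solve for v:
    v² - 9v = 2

Rearrange to standard form: v² - 9v - 2 = 0.
Discriminant: (-9)² − 4·1·(-2) = 89.
Quadratic formula: v = (9 ± √89) / 2.
So v = 9/2 + √(89)/2 ≈ 9.217 or v = 9/2 - √(89)/2 ≈ -0.217.

v = -0.217 or v = 9.217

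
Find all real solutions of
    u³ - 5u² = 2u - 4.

Rearrange: u³ - 5u² - 2u + 4 = 0.
Possible rational roots are divisors of 4. Testing u = -1 gives 0, so (u + 1) is a factor.
Divide: u³ - 5u² - 2u + 4 = (u + 1)(u² - 6u + 4).
Apply the quadratic formula to u² - 6u + 4 = 0: u = (6 ± √20)/2, i.e. u ≈ 5.2361 or u ≈ 0.7639.

u = -1 or u = 0.7639 or u = 5.2361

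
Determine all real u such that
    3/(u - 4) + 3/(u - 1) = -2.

Multiply both sides by (u - 4)(u - 1):
3(u - 1) + 3(u - 4) = -2(u - 4)(u - 1).
Expand and collect terms: -2u² + 4u + 7 = 0.
By the quadratic formula, u = (-4 ± √72) / -4, so u ≈ -1.1213 or u ≈ 3.1213.
Neither value makes a denominator zero (u ≠ 4, u ≠ 1), so both are valid.

u = -1.1213 or u = 3.1213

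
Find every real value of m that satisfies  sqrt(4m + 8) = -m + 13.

m = 7

Square both sides: 4m + 8 = (-m + 13)^2.
Expand and rearrange: m^2 - 30m + 161 = 0.
Solving gives m = 23 or m = 7.
Check each candidate in the original equation:
  m = 23: sqrt(100) = 10, while -m + 13 = -10 — extraneous.
  m = 7: sqrt(36) = 6, while -m + 13 = 6 — valid.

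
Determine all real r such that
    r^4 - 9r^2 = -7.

Let u = r^2. The equation becomes u^2 - 9u + 7 = 0.
By the quadratic formula, u = sqrt(53)/2 + 9/2 or u = 9/2 - sqrt(53)/2.
r^2 = sqrt(53)/2 + 9/2 gives r = +/-sqrt(sqrt(53)/2 + 9/2) ~= +/-2.8531.
r^2 = 9/2 - sqrt(53)/2 gives r = +/-sqrt(9/2 - sqrt(53)/2) ~= +/-0.9273.

r = -2.8531 or r = -0.9273 or r = 0.9273 or r = 2.8531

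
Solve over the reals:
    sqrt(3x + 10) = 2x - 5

x = 5

Square both sides: 3x + 10 = (2x - 5)^2.
Expand and rearrange: 4x^2 - 23x + 15 = 0.
Solving gives x = 5 or x = 0.75.
Check each candidate in the original equation:
  x = 5: sqrt(25) = 5, while 2x - 5 = 5 — valid.
  x = 0.75: sqrt(12.25) = 3.5, while 2x - 5 = -3.5 — extraneous.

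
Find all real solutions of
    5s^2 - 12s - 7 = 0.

Discriminant: (-12)^2 - 4*5*(-7) = 284.
Quadratic formula: s = (12 +/- sqrt(284)) / 10.
So s = 6/5 + sqrt(71)/5 ~= 2.8852 or s = 6/5 - sqrt(71)/5 ~= -0.4852.

s = -0.4852 or s = 2.8852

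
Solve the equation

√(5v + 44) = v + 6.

Square both sides: 5v + 44 = (v + 6)².
Expand and rearrange: v² + 7v - 8 = 0.
Solving gives v = 1 or v = -8.
Check each candidate in the original equation:
  v = 1: √(49) = 7, while v + 6 = 7 — valid.
  v = -8: √(4) = 2, while v + 6 = -2 — extraneous.

v = 1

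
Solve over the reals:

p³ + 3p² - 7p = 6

Rearrange: p³ + 3p² - 7p - 6 = 0.
Possible rational roots are divisors of -6. Testing p = 2 gives 0, so (p - 2) is a factor.
Divide: p³ + 3p² - 7p - 6 = (p - 2)(p² + 5p + 3).
Apply the quadratic formula to p² + 5p + 3 = 0: p = (-5 ± √13)/2, i.e. p ≈ -0.6972 or p ≈ -4.3028.

p = -4.3028 or p = -0.6972 or p = 2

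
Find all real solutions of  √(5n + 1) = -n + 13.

n = 7

Square both sides: 5n + 1 = (-n + 13)².
Expand and rearrange: n² - 31n + 168 = 0.
Solving gives n = 24 or n = 7.
Check each candidate in the original equation:
  n = 24: √(121) = 11, while -n + 13 = -11 — extraneous.
  n = 7: √(36) = 6, while -n + 13 = 6 — valid.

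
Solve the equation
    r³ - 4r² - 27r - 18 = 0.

r = -3 or r = -0.772 or r = 7.772

Possible rational roots are divisors of -18. Testing r = -3 gives 0, so (r + 3) is a factor.
Divide: r³ - 4r² - 27r - 18 = (r + 3)(r² - 7r - 6).
Apply the quadratic formula to r² - 7r - 6 = 0: r = (7 ± √73)/2, i.e. r ≈ 7.772 or r ≈ -0.772.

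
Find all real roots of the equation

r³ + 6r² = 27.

Rearrange: r³ + 6r² - 27 = 0.
Possible rational roots are divisors of -27. Testing r = -3 gives 0, so (r + 3) is a factor.
Divide: r³ + 6r² - 27 = (r + 3)(r² + 3r - 9).
Apply the quadratic formula to r² + 3r - 9 = 0: r = (-3 ± √45)/2, i.e. r ≈ 1.8541 or r ≈ -4.8541.

r = -4.8541 or r = -3 or r = 1.8541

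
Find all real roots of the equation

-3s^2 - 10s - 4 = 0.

Discriminant: (-10)^2 - 4*(-3)*(-4) = 52.
Quadratic formula: s = (10 +/- sqrt(52)) / (-6).
So s = -5/3 - sqrt(13)/3 ~= -2.8685 or s = -5/3 + sqrt(13)/3 ~= -0.4648.

s = -2.8685 or s = -0.4648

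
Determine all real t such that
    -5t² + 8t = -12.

Rearrange to standard form: -5t² + 8t + 12 = 0.
Discriminant: (8)² − 4·(-5)·12 = 304.
Quadratic formula: t = (-8 ± √304) / (-10).
So t = 4/5 - 2·√(19)/5 ≈ -0.9436 or t = 4/5 + 2·√(19)/5 ≈ 2.5436.

t = -0.9436 or t = 2.5436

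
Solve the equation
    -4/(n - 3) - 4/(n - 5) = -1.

n = 3.8769 or n = 12.1231

Multiply both sides by (n - 3)(n - 5):
-4(n - 5) - 4(n - 3) = -(n - 3)(n - 5).
Expand and collect terms: -n² + 16n - 47 = 0.
By the quadratic formula, n = (-16 ± √68) / -2, so n ≈ 3.8769 or n ≈ 12.1231.
Neither value makes a denominator zero (n ≠ 3, n ≠ 5), so both are valid.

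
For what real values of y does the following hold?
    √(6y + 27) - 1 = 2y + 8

Isolate the radical: √(6y + 27) = 2y + 9.
Square both sides: 6y + 27 = (2y + 9)².
Expand and rearrange: 4y² + 30y + 54 = 0.
Solving gives y = -3 or y = -4.5.
Check each candidate in the original equation:
  y = -3: √(9) = 3, while 2y + 9 = 3 — valid.
  y = -4.5: √(0) = 0, while 2y + 9 = 0 — valid.

y = -4.5 or y = -3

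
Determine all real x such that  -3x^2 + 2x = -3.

x = -0.7208 or x = 1.3874

Rearrange to standard form: -3x^2 + 2x + 3 = 0.
Discriminant: (2)^2 - 4*(-3)*3 = 40.
Quadratic formula: x = (-2 +/- sqrt(40)) / (-6).
So x = 1/3 - sqrt(10)/3 ~= -0.7208 or x = 1/3 + sqrt(10)/3 ~= 1.3874.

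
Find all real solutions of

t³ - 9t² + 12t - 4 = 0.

t = 0.5359 or t = 1 or t = 7.4641

Possible rational roots are divisors of -4. Testing t = 1 gives 0, so (t - 1) is a factor.
Divide: t³ - 9t² + 12t - 4 = (t - 1)(t² - 8t + 4).
Apply the quadratic formula to t² - 8t + 4 = 0: t = (8 ± √48)/2, i.e. t ≈ 7.4641 or t ≈ 0.5359.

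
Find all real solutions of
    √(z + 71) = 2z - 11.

Square both sides: z + 71 = (2z - 11)².
Expand and rearrange: 4z² - 45z + 50 = 0.
Solving gives z = 10 or z = 1.25.
Check each candidate in the original equation:
  z = 10: √(81) = 9, while 2z - 11 = 9 — valid.
  z = 1.25: √(72.25) = 8.5, while 2z - 11 = -8.5 — extraneous.

z = 10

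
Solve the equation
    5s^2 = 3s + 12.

Rearrange to standard form: 5s^2 - 3s - 12 = 0.
Discriminant: (-3)^2 - 4*5*(-12) = 249.
Quadratic formula: s = (3 +/- sqrt(249)) / 10.
So s = 3/10 + sqrt(249)/10 ~= 1.878 or s = 3/10 - sqrt(249)/10 ~= -1.278.

s = -1.278 or s = 1.878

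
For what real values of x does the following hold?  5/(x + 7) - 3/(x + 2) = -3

Multiply both sides by (x + 7)(x + 2):
5(x + 2) - 3(x + 7) = -3(x + 7)(x + 2).
Expand and collect terms: -3x^2 - 29x - 31 = 0.
By the quadratic formula, x = (29 +/- sqrt(469)) / -6, so x ~= -8.4427 or x ~= -1.2239.
Neither value makes a denominator zero (x != -7, x != -2), so both are valid.

x = -8.4427 or x = -1.2239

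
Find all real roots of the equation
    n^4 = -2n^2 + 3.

Let u = n^2. The equation becomes u^2 + 2u - 3 = 0.
Factor: (u - 1)(u + 3) = 0, so u = 1 or u = -3.
n^2 = 1 gives n = +/-1.
n^2 = -3 < 0 has no real solution.

n = -1 or n = 1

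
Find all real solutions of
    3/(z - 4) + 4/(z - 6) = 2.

Multiply both sides by (z - 4)(z - 6):
3(z - 6) + 4(z - 4) = 2(z - 4)(z - 6).
Expand and collect terms: 2z² - 27z + 82 = 0.
By the quadratic formula, z = (27 ± √73) / 4, so z ≈ 8.886 or z ≈ 4.614.
Neither value makes a denominator zero (z ≠ 4, z ≠ 6), so both are valid.

z = 4.614 or z = 8.886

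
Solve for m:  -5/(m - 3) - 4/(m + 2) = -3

m = -1.0551 or m = 5.0551

Multiply both sides by (m - 3)(m + 2):
-5(m + 2) - 4(m - 3) = -3(m - 3)(m + 2).
Expand and collect terms: -3m^2 + 12m + 16 = 0.
By the quadratic formula, m = (-12 +/- sqrt(336)) / -6, so m ~= -1.0551 or m ~= 5.0551.
Neither value makes a denominator zero (m != 3, m != -2), so both are valid.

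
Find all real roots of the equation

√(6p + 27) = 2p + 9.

Square both sides: 6p + 27 = (2p + 9)².
Expand and rearrange: 4p² + 30p + 54 = 0.
Solving gives p = -3 or p = -4.5.
Check each candidate in the original equation:
  p = -3: √(9) = 3, while 2p + 9 = 3 — valid.
  p = -4.5: √(0) = 0, while 2p + 9 = 0 — valid.

p = -4.5 or p = -3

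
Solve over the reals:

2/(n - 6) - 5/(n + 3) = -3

n = -1.1623 or n = 5.1623

Multiply both sides by (n - 6)(n + 3):
2(n + 3) - 5(n - 6) = -3(n - 6)(n + 3).
Expand and collect terms: -3n^2 + 12n + 18 = 0.
By the quadratic formula, n = (-12 +/- sqrt(360)) / -6, so n ~= -1.1623 or n ~= 5.1623.
Neither value makes a denominator zero (n != 6, n != -3), so both are valid.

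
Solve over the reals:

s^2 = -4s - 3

s = -3 or s = -1

Bring every term to one side: s^2 + 4s + 3 = 0.
Factor: (s + 1)(s + 3) = 0.
So s = -1 or s = -3.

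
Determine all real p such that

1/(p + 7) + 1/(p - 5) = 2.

Multiply both sides by (p + 7)(p - 5):
(p - 5) + (p + 7) = 2(p + 7)(p - 5).
Expand and collect terms: 2p^2 + 2p - 72 = 0.
By the quadratic formula, p = (-2 +/- sqrt(580)) / 4, so p ~= 5.5208 or p ~= -6.5208.
Neither value makes a denominator zero (p != -7, p != 5), so both are valid.

p = -6.5208 or p = 5.5208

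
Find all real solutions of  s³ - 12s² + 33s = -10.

Rearrange: s³ - 12s² + 33s + 10 = 0.
Possible rational roots are divisors of 10. Testing s = 5 gives 0, so (s - 5) is a factor.
Divide: s³ - 12s² + 33s + 10 = (s - 5)(s² - 7s - 2).
Apply the quadratic formula to s² - 7s - 2 = 0: s = (7 ± √57)/2, i.e. s ≈ 7.2749 or s ≈ -0.2749.

s = -0.2749 or s = 5 or s = 7.2749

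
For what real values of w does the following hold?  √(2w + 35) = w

Square both sides: 2w + 35 = (w)².
Expand and rearrange: w² - 2w - 35 = 0.
Solving gives w = 7 or w = -5.
Check each candidate in the original equation:
  w = 7: √(49) = 7, while w = 7 — valid.
  w = -5: √(25) = 5, while w = -5 — extraneous.

w = 7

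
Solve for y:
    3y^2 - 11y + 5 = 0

Discriminant: (-11)^2 - 4*3*5 = 61.
Quadratic formula: y = (11 +/- sqrt(61)) / 6.
So y = sqrt(61)/6 + 11/6 ~= 3.135 or y = 11/6 - sqrt(61)/6 ~= 0.5316.

y = 0.5316 or y = 3.135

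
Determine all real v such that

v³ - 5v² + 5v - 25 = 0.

v = 5

Possible rational roots are divisors of -25. Testing v = 5 gives 0, so (v - 5) is a factor.
Divide: v³ - 5v² + 5v - 25 = (v - 5)(v² + 5).
The quadratic v² + 5 has discriminant -20 < 0, so no further real roots.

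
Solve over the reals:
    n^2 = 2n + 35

n = -5 or n = 7

Bring every term to one side: n^2 - 2n - 35 = 0.
Factor: (n - 7)(n + 5) = 0.
So n = 7 or n = -5.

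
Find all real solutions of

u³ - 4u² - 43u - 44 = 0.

u = -4 or u = -1.1962 or u = 9.1962

Possible rational roots are divisors of -44. Testing u = -4 gives 0, so (u + 4) is a factor.
Divide: u³ - 4u² - 43u - 44 = (u + 4)(u² - 8u - 11).
Apply the quadratic formula to u² - 8u - 11 = 0: u = (8 ± √108)/2, i.e. u ≈ 9.1962 or u ≈ -1.1962.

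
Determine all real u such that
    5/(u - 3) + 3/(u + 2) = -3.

Multiply both sides by (u - 3)(u + 2):
5(u + 2) + 3(u - 3) = -3(u - 3)(u + 2).
Expand and collect terms: -3u^2 - 5u + 17 = 0.
By the quadratic formula, u = (5 +/- sqrt(229)) / -6, so u ~= -3.3555 or u ~= 1.6888.
Neither value makes a denominator zero (u != 3, u != -2), so both are valid.

u = -3.3555 or u = 1.6888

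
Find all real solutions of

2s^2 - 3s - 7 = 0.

s = -1.2656 or s = 2.7656

Discriminant: (-3)^2 - 4*2*(-7) = 65.
Quadratic formula: s = (3 +/- sqrt(65)) / 4.
So s = 3/4 + sqrt(65)/4 ~= 2.7656 or s = 3/4 - sqrt(65)/4 ~= -1.2656.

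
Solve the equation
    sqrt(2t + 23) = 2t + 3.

Square both sides: 2t + 23 = (2t + 3)^2.
Expand and rearrange: 4t^2 + 10t - 14 = 0.
Solving gives t = 1 or t = -3.5.
Check each candidate in the original equation:
  t = 1: sqrt(25) = 5, while 2t + 3 = 5 — valid.
  t = -3.5: sqrt(16) = 4, while 2t + 3 = -4 — extraneous.

t = 1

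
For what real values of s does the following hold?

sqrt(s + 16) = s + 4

s = 0

Square both sides: s + 16 = (s + 4)^2.
Expand and rearrange: s^2 + 7s = 0.
Solving gives s = 0 or s = -7.
Check each candidate in the original equation:
  s = 0: sqrt(16) = 4, while s + 4 = 4 — valid.
  s = -7: sqrt(9) = 3, while s + 4 = -3 — extraneous.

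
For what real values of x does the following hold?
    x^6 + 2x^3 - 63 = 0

x = -2.0801 or x = 1.9129

Let u = x^3. The equation becomes u^2 + 2u - 63 = 0.
Factor: (u - 7)(u + 9) = 0, so u = 7 or u = -9.
x^3 = 7 gives x = (7)^(1/3) ~= 1.9129.
x^3 = -9 gives x = -(9)^(1/3) ~= -2.0801.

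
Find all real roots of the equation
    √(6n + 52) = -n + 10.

Square both sides: 6n + 52 = (-n + 10)².
Expand and rearrange: n² - 26n + 48 = 0.
Solving gives n = 24 or n = 2.
Check each candidate in the original equation:
  n = 24: √(196) = 14, while -n + 10 = -14 — extraneous.
  n = 2: √(64) = 8, while -n + 10 = 8 — valid.

n = 2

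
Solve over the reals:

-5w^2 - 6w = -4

Rearrange to standard form: -5w^2 - 6w + 4 = 0.
Discriminant: (-6)^2 - 4*(-5)*4 = 116.
Quadratic formula: w = (6 +/- sqrt(116)) / (-10).
So w = -sqrt(29)/5 - 3/5 ~= -1.677 or w = -3/5 + sqrt(29)/5 ~= 0.477.

w = -1.677 or w = 0.477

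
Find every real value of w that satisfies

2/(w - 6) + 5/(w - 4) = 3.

Multiply both sides by (w - 6)(w - 4):
2(w - 4) + 5(w - 6) = 3(w - 6)(w - 4).
Expand and collect terms: 3w² - 37w + 110 = 0.
Factor or apply the quadratic formula: w = 7.3333 or w = 5.
Neither value makes a denominator zero (w ≠ 6, w ≠ 4), so both are valid.

w = 5 or w = 7.3333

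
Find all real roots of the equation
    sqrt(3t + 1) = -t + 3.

t = 1

Square both sides: 3t + 1 = (-t + 3)^2.
Expand and rearrange: t^2 - 9t + 8 = 0.
Solving gives t = 8 or t = 1.
Check each candidate in the original equation:
  t = 8: sqrt(25) = 5, while -t + 3 = -5 — extraneous.
  t = 1: sqrt(4) = 2, while -t + 3 = 2 — valid.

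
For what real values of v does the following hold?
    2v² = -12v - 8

Rearrange to standard form: 2v² + 12v + 8 = 0.
Discriminant: (12)² − 4·2·8 = 80.
Quadratic formula: v = (-12 ± √80) / 4.
So v = -3 + √(5) ≈ -0.7639 or v = -3 - √(5) ≈ -5.2361.

v = -5.2361 or v = -0.7639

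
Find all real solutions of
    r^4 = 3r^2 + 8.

Let u = r^2. The equation becomes u^2 - 3u - 8 = 0.
By the quadratic formula, u = 3/2 + sqrt(41)/2 or u = 3/2 - sqrt(41)/2.
r^2 = 3/2 + sqrt(41)/2 gives r = +/-sqrt(3/2 + sqrt(41)/2) ~= +/-2.1683.
r^2 = 3/2 - sqrt(41)/2 < 0 has no real solution.

r = -2.1683 or r = 2.1683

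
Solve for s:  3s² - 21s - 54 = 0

Factor: 3(s + 2)(s - 9) = 0.
So s = -2 or s = 9.

s = -2 or s = 9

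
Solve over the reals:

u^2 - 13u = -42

u = 6 or u = 7

Bring every term to one side: u^2 - 13u + 42 = 0.
Factor: (u - 7)(u - 6) = 0.
So u = 7 or u = 6.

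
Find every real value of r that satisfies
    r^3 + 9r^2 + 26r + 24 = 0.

r = -4 or r = -3 or r = -2

Possible rational roots are divisors of 24. Testing r = -4 gives 0, so (r + 4) is a factor.
Divide: r^3 + 9r^2 + 26r + 24 = (r + 4)(r^2 + 5r + 6).
Factor the quadratic: r = -2 or r = -3.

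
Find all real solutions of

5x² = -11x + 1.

x = -2.2874 or x = 0.0874

Rearrange to standard form: 5x² + 11x - 1 = 0.
Discriminant: (11)² − 4·5·(-1) = 141.
Quadratic formula: x = (-11 ± √141) / 10.
So x = -11/10 + √(141)/10 ≈ 0.0874 or x = -√(141)/10 - 11/10 ≈ -2.2874.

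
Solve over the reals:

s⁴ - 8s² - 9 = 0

s = -3 or s = 3

Let u = s². The equation becomes u² - 8u - 9 = 0.
Factor: (u + 1)(u - 9) = 0, so u = -1 or u = 9.
s² = -1 < 0 has no real solution.
s² = 9 gives s = ±3.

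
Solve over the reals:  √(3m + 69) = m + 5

Square both sides: 3m + 69 = (m + 5)².
Expand and rearrange: m² + 7m - 44 = 0.
Solving gives m = 4 or m = -11.
Check each candidate in the original equation:
  m = 4: √(81) = 9, while m + 5 = 9 — valid.
  m = -11: √(36) = 6, while m + 5 = -6 — extraneous.

m = 4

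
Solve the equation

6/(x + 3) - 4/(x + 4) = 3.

Multiply both sides by (x + 3)(x + 4):
6(x + 4) - 4(x + 3) = 3(x + 3)(x + 4).
Expand and collect terms: 3x² + 19x + 24 = 0.
By the quadratic formula, x = (-19 ± √73) / 6, so x ≈ -1.7427 or x ≈ -4.5907.
Neither value makes a denominator zero (x ≠ -3, x ≠ -4), so both are valid.

x = -4.5907 or x = -1.7427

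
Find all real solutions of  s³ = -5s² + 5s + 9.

Rearrange: s³ + 5s² - 5s - 9 = 0.
Possible rational roots are divisors of -9. Testing s = -1 gives 0, so (s + 1) is a factor.
Divide: s³ + 5s² - 5s - 9 = (s + 1)(s² + 4s - 9).
Apply the quadratic formula to s² + 4s - 9 = 0: s = (-4 ± √52)/2, i.e. s ≈ 1.6056 or s ≈ -5.6056.

s = -5.6056 or s = -1 or s = 1.6056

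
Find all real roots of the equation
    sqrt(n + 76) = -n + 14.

n = 5

Square both sides: n + 76 = (-n + 14)^2.
Expand and rearrange: n^2 - 29n + 120 = 0.
Solving gives n = 24 or n = 5.
Check each candidate in the original equation:
  n = 24: sqrt(100) = 10, while -n + 14 = -10 — extraneous.
  n = 5: sqrt(81) = 9, while -n + 14 = 9 — valid.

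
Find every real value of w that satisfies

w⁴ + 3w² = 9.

w = -1.3617 or w = 1.3617

Let u = w². The equation becomes u² + 3u - 9 = 0.
By the quadratic formula, u = -3/2 + 3·√(5)/2 or u = -3·√(5)/2 - 3/2.
w² = -3/2 + 3·√(5)/2 gives w = ±√(-3/2 + 3·√(5)/2) ≈ ±1.3617.
w² = -3·√(5)/2 - 3/2 < 0 has no real solution.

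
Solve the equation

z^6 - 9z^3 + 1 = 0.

z = 0.4828 or z = 2.0714

Let u = z^3. The equation becomes u^2 - 9u + 1 = 0.
By the quadratic formula, u = sqrt(77)/2 + 9/2 or u = 9/2 - sqrt(77)/2.
z^3 = sqrt(77)/2 + 9/2 gives z = (sqrt(77)/2 + 9/2)^(1/3) ~= 2.0714.
z^3 = 9/2 - sqrt(77)/2 gives z = (9/2 - sqrt(77)/2)^(1/3) ~= 0.4828.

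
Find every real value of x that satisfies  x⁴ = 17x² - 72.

x = -3 or x = -2.8284 or x = 2.8284 or x = 3

Let u = x². The equation becomes u² - 17u + 72 = 0.
Factor: (u - 9)(u - 8) = 0, so u = 9 or u = 8.
x² = 9 gives x = ±3.
x² = 8 gives x = ±2·√(2) ≈ ±2.8284.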